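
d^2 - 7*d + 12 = (d - 4)*(d - 3)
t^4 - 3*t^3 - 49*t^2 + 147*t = t*(t - 7)*(t - 3)*(t + 7)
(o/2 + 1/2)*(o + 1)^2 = o^3/2 + 3*o^2/2 + 3*o/2 + 1/2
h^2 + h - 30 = (h - 5)*(h + 6)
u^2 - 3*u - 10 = (u - 5)*(u + 2)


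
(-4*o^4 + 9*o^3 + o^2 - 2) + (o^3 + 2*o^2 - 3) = -4*o^4 + 10*o^3 + 3*o^2 - 5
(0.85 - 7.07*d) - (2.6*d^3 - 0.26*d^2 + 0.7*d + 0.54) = -2.6*d^3 + 0.26*d^2 - 7.77*d + 0.31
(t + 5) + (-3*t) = 5 - 2*t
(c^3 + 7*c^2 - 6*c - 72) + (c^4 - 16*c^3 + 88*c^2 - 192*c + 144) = c^4 - 15*c^3 + 95*c^2 - 198*c + 72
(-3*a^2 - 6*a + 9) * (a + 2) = -3*a^3 - 12*a^2 - 3*a + 18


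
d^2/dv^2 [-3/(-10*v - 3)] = 600/(10*v + 3)^3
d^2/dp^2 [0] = 0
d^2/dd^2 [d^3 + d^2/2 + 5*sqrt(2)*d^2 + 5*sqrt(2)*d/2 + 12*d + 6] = 6*d + 1 + 10*sqrt(2)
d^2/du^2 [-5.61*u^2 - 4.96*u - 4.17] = -11.2200000000000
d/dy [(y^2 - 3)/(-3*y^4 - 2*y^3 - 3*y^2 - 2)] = 2*y*(-3*y^4 - 2*y^3 - 3*y^2 + 3*(y^2 - 3)*(2*y^2 + y + 1) - 2)/(3*y^4 + 2*y^3 + 3*y^2 + 2)^2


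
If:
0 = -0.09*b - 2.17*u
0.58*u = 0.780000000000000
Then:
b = -32.43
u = 1.34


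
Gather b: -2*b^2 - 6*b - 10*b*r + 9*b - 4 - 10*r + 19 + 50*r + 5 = -2*b^2 + b*(3 - 10*r) + 40*r + 20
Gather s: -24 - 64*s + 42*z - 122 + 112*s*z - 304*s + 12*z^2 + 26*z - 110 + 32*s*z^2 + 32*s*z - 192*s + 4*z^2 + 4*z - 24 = s*(32*z^2 + 144*z - 560) + 16*z^2 + 72*z - 280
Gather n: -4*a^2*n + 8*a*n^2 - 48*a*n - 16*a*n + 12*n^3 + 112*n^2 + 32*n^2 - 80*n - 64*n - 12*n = 12*n^3 + n^2*(8*a + 144) + n*(-4*a^2 - 64*a - 156)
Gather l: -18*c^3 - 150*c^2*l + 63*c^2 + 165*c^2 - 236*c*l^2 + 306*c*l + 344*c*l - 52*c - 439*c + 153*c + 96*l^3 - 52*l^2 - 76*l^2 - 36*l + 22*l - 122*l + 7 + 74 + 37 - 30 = -18*c^3 + 228*c^2 - 338*c + 96*l^3 + l^2*(-236*c - 128) + l*(-150*c^2 + 650*c - 136) + 88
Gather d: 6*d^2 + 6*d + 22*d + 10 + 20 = 6*d^2 + 28*d + 30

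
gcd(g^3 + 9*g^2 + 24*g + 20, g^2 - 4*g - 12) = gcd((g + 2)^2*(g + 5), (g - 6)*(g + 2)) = g + 2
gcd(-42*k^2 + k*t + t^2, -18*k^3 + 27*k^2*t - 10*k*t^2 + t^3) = -6*k + t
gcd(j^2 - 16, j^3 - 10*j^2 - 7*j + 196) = j + 4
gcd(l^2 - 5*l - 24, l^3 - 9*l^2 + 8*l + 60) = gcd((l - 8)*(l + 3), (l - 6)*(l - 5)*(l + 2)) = 1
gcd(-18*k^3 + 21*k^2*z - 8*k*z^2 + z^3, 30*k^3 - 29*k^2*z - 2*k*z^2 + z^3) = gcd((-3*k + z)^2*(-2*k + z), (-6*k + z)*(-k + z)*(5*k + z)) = 1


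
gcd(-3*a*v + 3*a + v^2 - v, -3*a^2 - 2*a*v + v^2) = -3*a + v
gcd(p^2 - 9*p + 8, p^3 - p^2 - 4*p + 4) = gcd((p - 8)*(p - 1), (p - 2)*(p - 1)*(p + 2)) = p - 1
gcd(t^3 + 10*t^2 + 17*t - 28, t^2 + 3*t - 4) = t^2 + 3*t - 4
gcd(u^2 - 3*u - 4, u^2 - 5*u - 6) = u + 1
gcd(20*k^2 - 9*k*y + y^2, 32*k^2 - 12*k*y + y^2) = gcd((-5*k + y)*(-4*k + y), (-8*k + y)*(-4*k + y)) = -4*k + y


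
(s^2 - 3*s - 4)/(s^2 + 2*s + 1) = (s - 4)/(s + 1)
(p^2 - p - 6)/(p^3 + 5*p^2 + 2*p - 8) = (p - 3)/(p^2 + 3*p - 4)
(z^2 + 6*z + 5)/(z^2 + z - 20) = (z + 1)/(z - 4)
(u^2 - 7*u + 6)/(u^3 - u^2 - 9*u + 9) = (u - 6)/(u^2 - 9)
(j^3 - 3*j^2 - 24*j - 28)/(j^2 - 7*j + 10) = (j^3 - 3*j^2 - 24*j - 28)/(j^2 - 7*j + 10)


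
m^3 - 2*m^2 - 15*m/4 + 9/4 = (m - 3)*(m - 1/2)*(m + 3/2)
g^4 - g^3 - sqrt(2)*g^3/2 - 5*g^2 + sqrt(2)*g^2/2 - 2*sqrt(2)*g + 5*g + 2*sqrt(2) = (g - 1)*(g - 2*sqrt(2))*(g + sqrt(2)/2)*(g + sqrt(2))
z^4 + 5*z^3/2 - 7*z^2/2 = z^2*(z - 1)*(z + 7/2)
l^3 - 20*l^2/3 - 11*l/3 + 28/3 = (l - 7)*(l - 1)*(l + 4/3)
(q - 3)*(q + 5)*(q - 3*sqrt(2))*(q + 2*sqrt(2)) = q^4 - sqrt(2)*q^3 + 2*q^3 - 27*q^2 - 2*sqrt(2)*q^2 - 24*q + 15*sqrt(2)*q + 180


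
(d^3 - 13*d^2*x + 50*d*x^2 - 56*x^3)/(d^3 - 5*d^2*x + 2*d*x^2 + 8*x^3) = (d - 7*x)/(d + x)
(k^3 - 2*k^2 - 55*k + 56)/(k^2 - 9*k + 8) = k + 7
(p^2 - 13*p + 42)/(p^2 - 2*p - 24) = (p - 7)/(p + 4)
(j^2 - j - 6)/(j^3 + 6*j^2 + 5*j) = (j^2 - j - 6)/(j*(j^2 + 6*j + 5))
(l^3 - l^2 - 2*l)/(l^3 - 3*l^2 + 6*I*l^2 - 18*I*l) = (l^2 - l - 2)/(l^2 + l*(-3 + 6*I) - 18*I)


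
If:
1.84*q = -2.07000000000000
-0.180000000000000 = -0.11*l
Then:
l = 1.64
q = -1.12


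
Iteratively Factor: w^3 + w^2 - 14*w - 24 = (w - 4)*(w^2 + 5*w + 6) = (w - 4)*(w + 2)*(w + 3)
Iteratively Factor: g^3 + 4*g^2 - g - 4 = (g + 4)*(g^2 - 1) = (g + 1)*(g + 4)*(g - 1)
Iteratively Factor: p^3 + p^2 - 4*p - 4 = (p - 2)*(p^2 + 3*p + 2) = (p - 2)*(p + 1)*(p + 2)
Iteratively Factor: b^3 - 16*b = (b)*(b^2 - 16) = b*(b - 4)*(b + 4)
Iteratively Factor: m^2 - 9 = (m - 3)*(m + 3)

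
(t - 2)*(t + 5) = t^2 + 3*t - 10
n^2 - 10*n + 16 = (n - 8)*(n - 2)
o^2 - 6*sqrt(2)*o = o*(o - 6*sqrt(2))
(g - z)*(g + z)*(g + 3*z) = g^3 + 3*g^2*z - g*z^2 - 3*z^3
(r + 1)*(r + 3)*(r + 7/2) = r^3 + 15*r^2/2 + 17*r + 21/2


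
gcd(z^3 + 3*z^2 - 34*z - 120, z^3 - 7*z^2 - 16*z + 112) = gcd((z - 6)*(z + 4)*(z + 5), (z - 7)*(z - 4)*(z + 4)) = z + 4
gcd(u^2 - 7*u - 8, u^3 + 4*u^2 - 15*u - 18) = u + 1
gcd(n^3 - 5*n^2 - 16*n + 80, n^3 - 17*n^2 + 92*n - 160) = n^2 - 9*n + 20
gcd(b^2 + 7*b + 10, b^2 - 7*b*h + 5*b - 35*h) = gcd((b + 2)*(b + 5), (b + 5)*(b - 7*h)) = b + 5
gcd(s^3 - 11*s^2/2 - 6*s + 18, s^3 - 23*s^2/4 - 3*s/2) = s - 6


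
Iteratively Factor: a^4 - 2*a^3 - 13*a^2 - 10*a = (a + 1)*(a^3 - 3*a^2 - 10*a) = a*(a + 1)*(a^2 - 3*a - 10) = a*(a - 5)*(a + 1)*(a + 2)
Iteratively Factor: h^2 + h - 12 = (h + 4)*(h - 3)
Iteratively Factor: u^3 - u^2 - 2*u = (u - 2)*(u^2 + u) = (u - 2)*(u + 1)*(u)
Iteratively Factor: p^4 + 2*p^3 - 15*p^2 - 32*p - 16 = (p + 4)*(p^3 - 2*p^2 - 7*p - 4) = (p + 1)*(p + 4)*(p^2 - 3*p - 4) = (p + 1)^2*(p + 4)*(p - 4)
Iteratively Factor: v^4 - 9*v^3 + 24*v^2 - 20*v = (v - 2)*(v^3 - 7*v^2 + 10*v) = v*(v - 2)*(v^2 - 7*v + 10) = v*(v - 2)^2*(v - 5)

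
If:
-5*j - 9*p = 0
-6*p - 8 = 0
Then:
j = 12/5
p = -4/3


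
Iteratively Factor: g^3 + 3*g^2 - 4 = (g - 1)*(g^2 + 4*g + 4) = (g - 1)*(g + 2)*(g + 2)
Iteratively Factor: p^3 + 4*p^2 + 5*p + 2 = (p + 2)*(p^2 + 2*p + 1) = (p + 1)*(p + 2)*(p + 1)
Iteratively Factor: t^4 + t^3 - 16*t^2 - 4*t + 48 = (t - 3)*(t^3 + 4*t^2 - 4*t - 16) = (t - 3)*(t + 4)*(t^2 - 4) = (t - 3)*(t - 2)*(t + 4)*(t + 2)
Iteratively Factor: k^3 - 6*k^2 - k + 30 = (k - 5)*(k^2 - k - 6) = (k - 5)*(k + 2)*(k - 3)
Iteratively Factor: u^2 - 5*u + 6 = (u - 2)*(u - 3)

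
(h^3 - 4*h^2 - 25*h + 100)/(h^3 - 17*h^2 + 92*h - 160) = (h + 5)/(h - 8)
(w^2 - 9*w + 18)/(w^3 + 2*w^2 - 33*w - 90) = (w - 3)/(w^2 + 8*w + 15)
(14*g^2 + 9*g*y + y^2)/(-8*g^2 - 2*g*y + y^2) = (7*g + y)/(-4*g + y)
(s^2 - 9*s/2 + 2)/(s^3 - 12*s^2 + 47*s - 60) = (s - 1/2)/(s^2 - 8*s + 15)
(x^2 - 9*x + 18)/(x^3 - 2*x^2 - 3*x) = (x - 6)/(x*(x + 1))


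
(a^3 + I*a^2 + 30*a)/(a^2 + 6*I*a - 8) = a*(a^2 + I*a + 30)/(a^2 + 6*I*a - 8)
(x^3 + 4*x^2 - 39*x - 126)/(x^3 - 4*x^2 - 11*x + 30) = (x^2 + x - 42)/(x^2 - 7*x + 10)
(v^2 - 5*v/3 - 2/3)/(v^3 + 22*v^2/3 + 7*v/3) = (v - 2)/(v*(v + 7))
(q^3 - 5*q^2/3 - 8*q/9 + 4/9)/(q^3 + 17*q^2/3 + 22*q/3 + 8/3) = (3*q^2 - 7*q + 2)/(3*(q^2 + 5*q + 4))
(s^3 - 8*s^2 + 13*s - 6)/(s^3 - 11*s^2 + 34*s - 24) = (s - 1)/(s - 4)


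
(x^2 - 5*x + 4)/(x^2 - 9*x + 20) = (x - 1)/(x - 5)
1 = 1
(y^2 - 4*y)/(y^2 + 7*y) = (y - 4)/(y + 7)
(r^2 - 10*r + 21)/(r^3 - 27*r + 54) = (r - 7)/(r^2 + 3*r - 18)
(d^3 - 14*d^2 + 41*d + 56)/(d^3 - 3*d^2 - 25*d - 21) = (d - 8)/(d + 3)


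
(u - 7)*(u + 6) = u^2 - u - 42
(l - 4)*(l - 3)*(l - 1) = l^3 - 8*l^2 + 19*l - 12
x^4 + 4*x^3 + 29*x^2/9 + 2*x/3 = x*(x + 1/3)*(x + 2/3)*(x + 3)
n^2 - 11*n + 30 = (n - 6)*(n - 5)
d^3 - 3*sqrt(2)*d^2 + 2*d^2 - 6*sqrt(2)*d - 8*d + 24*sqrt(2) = (d - 2)*(d + 4)*(d - 3*sqrt(2))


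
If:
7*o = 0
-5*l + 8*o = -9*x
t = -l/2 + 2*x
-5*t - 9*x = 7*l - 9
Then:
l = 162/271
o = 0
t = 99/271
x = 90/271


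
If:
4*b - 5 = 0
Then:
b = 5/4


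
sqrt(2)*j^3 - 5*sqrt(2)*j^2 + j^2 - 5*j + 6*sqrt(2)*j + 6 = (j - 3)*(j - 2)*(sqrt(2)*j + 1)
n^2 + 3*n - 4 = (n - 1)*(n + 4)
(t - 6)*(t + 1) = t^2 - 5*t - 6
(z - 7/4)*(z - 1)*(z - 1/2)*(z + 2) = z^4 - 5*z^3/4 - 27*z^2/8 + 43*z/8 - 7/4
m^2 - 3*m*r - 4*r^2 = (m - 4*r)*(m + r)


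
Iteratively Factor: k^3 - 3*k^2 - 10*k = (k - 5)*(k^2 + 2*k) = (k - 5)*(k + 2)*(k)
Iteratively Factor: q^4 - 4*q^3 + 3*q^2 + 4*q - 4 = (q + 1)*(q^3 - 5*q^2 + 8*q - 4) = (q - 2)*(q + 1)*(q^2 - 3*q + 2) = (q - 2)*(q - 1)*(q + 1)*(q - 2)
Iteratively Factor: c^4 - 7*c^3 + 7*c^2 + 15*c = (c + 1)*(c^3 - 8*c^2 + 15*c) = (c - 5)*(c + 1)*(c^2 - 3*c) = c*(c - 5)*(c + 1)*(c - 3)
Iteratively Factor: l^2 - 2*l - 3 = (l + 1)*(l - 3)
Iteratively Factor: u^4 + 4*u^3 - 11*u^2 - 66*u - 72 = (u + 2)*(u^3 + 2*u^2 - 15*u - 36) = (u - 4)*(u + 2)*(u^2 + 6*u + 9) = (u - 4)*(u + 2)*(u + 3)*(u + 3)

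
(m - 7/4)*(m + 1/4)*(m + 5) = m^3 + 7*m^2/2 - 127*m/16 - 35/16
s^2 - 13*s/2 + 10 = (s - 4)*(s - 5/2)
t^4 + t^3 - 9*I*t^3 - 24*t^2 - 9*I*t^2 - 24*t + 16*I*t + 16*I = (t + 1)*(t - 4*I)^2*(t - I)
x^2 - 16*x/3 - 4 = (x - 6)*(x + 2/3)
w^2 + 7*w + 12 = (w + 3)*(w + 4)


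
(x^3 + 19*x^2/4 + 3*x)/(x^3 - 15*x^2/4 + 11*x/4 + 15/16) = 4*x*(4*x^2 + 19*x + 12)/(16*x^3 - 60*x^2 + 44*x + 15)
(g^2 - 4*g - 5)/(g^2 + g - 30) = (g + 1)/(g + 6)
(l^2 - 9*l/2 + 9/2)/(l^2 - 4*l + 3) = (l - 3/2)/(l - 1)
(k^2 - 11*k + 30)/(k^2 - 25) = (k - 6)/(k + 5)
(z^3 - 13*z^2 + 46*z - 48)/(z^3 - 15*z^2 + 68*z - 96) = (z - 2)/(z - 4)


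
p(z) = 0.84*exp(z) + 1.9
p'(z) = 0.84*exp(z)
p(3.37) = 26.33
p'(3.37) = 24.43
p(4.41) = 71.01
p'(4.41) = 69.11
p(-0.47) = 2.43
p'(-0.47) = 0.53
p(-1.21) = 2.15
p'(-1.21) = 0.25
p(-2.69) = 1.96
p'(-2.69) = 0.06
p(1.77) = 6.83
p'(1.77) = 4.93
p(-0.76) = 2.29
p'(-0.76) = 0.39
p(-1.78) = 2.04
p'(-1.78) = 0.14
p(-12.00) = 1.90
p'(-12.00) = 0.00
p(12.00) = 136715.92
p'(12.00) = 136714.02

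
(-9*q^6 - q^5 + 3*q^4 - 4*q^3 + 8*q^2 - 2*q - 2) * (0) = 0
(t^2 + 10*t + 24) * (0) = 0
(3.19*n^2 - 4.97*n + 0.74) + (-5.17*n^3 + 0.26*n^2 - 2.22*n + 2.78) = -5.17*n^3 + 3.45*n^2 - 7.19*n + 3.52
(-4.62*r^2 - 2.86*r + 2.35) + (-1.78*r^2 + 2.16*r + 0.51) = -6.4*r^2 - 0.7*r + 2.86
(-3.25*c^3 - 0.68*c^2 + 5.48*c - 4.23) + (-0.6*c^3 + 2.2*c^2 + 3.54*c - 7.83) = -3.85*c^3 + 1.52*c^2 + 9.02*c - 12.06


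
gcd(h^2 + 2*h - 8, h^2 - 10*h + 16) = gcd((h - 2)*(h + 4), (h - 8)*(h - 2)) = h - 2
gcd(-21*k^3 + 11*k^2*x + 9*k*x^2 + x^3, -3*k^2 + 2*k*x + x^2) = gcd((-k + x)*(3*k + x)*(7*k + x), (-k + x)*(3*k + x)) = -3*k^2 + 2*k*x + x^2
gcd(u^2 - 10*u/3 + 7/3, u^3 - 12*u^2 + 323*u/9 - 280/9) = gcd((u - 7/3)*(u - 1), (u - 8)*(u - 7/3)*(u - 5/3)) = u - 7/3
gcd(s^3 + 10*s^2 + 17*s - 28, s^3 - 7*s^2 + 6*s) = s - 1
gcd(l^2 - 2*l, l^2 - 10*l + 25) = 1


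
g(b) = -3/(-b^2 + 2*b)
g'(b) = -3*(2*b - 2)/(-b^2 + 2*b)^2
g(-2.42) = 0.28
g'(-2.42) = 0.18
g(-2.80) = 0.22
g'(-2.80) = 0.13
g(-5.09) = 0.08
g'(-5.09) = 0.03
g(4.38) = 0.29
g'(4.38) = -0.19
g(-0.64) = 1.78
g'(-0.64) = 3.45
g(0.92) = -3.02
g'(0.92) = 0.49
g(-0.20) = 6.82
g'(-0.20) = 37.19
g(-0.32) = 4.04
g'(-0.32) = 14.37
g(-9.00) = 0.03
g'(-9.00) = 0.01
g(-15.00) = 0.01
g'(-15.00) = 0.00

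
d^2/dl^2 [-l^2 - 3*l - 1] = -2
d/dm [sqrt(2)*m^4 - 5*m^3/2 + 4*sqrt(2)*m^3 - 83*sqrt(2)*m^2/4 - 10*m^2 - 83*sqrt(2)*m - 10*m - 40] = 4*sqrt(2)*m^3 - 15*m^2/2 + 12*sqrt(2)*m^2 - 83*sqrt(2)*m/2 - 20*m - 83*sqrt(2) - 10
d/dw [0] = 0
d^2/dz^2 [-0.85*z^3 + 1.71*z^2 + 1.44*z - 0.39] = 3.42 - 5.1*z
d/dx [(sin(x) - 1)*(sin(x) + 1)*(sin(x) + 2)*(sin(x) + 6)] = 2*(2*sin(x)^3 + 12*sin(x)^2 + 11*sin(x) - 4)*cos(x)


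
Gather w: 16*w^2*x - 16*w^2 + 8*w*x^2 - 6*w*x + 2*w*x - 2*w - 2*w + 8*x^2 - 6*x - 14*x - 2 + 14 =w^2*(16*x - 16) + w*(8*x^2 - 4*x - 4) + 8*x^2 - 20*x + 12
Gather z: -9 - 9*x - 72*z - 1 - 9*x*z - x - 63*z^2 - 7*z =-10*x - 63*z^2 + z*(-9*x - 79) - 10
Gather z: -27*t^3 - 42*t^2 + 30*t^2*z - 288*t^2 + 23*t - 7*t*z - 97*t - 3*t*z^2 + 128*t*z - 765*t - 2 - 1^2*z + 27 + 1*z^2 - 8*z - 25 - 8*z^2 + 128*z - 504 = -27*t^3 - 330*t^2 - 839*t + z^2*(-3*t - 7) + z*(30*t^2 + 121*t + 119) - 504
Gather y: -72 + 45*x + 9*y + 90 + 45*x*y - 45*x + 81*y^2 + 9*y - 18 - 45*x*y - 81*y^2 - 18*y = 0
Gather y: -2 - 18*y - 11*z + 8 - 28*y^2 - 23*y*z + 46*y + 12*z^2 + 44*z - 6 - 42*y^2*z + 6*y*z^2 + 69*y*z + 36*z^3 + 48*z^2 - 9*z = y^2*(-42*z - 28) + y*(6*z^2 + 46*z + 28) + 36*z^3 + 60*z^2 + 24*z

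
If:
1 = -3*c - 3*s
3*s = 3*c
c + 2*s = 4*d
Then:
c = -1/6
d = -1/8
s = -1/6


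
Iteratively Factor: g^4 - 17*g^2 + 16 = (g + 1)*(g^3 - g^2 - 16*g + 16) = (g + 1)*(g + 4)*(g^2 - 5*g + 4) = (g - 4)*(g + 1)*(g + 4)*(g - 1)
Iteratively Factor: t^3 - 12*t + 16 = (t + 4)*(t^2 - 4*t + 4) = (t - 2)*(t + 4)*(t - 2)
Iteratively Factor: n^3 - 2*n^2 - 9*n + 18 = (n - 2)*(n^2 - 9) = (n - 3)*(n - 2)*(n + 3)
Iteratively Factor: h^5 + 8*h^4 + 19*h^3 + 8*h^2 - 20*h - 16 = (h + 1)*(h^4 + 7*h^3 + 12*h^2 - 4*h - 16) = (h + 1)*(h + 2)*(h^3 + 5*h^2 + 2*h - 8) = (h + 1)*(h + 2)*(h + 4)*(h^2 + h - 2) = (h + 1)*(h + 2)^2*(h + 4)*(h - 1)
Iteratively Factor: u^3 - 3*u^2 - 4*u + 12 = (u - 3)*(u^2 - 4) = (u - 3)*(u - 2)*(u + 2)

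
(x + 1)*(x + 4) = x^2 + 5*x + 4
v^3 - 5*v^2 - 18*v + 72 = (v - 6)*(v - 3)*(v + 4)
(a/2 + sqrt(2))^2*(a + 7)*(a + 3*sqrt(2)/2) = a^4/4 + 7*a^3/4 + 11*sqrt(2)*a^3/8 + 5*a^2 + 77*sqrt(2)*a^2/8 + 3*sqrt(2)*a + 35*a + 21*sqrt(2)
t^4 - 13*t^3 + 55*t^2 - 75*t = t*(t - 5)^2*(t - 3)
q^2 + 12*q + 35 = (q + 5)*(q + 7)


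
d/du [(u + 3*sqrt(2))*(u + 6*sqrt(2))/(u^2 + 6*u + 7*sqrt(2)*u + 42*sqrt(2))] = 2*(-sqrt(2)*u^2 + 3*u^2 - 36*u + 42*sqrt(2)*u - 126*sqrt(2) + 270)/(u^4 + 12*u^3 + 14*sqrt(2)*u^3 + 134*u^2 + 168*sqrt(2)*u^2 + 504*sqrt(2)*u + 1176*u + 3528)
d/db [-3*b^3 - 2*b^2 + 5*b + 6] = -9*b^2 - 4*b + 5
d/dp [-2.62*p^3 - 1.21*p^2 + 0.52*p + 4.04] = -7.86*p^2 - 2.42*p + 0.52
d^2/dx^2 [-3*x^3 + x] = -18*x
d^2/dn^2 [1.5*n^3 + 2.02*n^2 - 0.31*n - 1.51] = 9.0*n + 4.04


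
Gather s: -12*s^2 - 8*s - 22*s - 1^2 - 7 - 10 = -12*s^2 - 30*s - 18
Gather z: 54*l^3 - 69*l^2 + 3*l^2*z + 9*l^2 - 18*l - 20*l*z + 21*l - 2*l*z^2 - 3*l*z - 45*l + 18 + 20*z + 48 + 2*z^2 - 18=54*l^3 - 60*l^2 - 42*l + z^2*(2 - 2*l) + z*(3*l^2 - 23*l + 20) + 48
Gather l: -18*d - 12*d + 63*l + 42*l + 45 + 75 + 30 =-30*d + 105*l + 150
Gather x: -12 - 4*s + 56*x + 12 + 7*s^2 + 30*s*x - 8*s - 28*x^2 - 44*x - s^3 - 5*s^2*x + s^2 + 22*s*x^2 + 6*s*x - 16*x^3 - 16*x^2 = -s^3 + 8*s^2 - 12*s - 16*x^3 + x^2*(22*s - 44) + x*(-5*s^2 + 36*s + 12)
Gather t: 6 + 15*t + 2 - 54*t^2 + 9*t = -54*t^2 + 24*t + 8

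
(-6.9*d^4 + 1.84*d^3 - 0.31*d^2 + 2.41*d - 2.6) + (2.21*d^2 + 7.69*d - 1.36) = -6.9*d^4 + 1.84*d^3 + 1.9*d^2 + 10.1*d - 3.96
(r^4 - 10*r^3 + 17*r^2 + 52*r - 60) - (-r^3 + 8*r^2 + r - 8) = r^4 - 9*r^3 + 9*r^2 + 51*r - 52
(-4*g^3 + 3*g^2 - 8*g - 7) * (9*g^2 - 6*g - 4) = -36*g^5 + 51*g^4 - 74*g^3 - 27*g^2 + 74*g + 28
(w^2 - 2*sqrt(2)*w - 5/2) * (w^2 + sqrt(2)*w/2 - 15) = w^4 - 3*sqrt(2)*w^3/2 - 39*w^2/2 + 115*sqrt(2)*w/4 + 75/2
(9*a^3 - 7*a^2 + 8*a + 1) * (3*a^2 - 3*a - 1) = 27*a^5 - 48*a^4 + 36*a^3 - 14*a^2 - 11*a - 1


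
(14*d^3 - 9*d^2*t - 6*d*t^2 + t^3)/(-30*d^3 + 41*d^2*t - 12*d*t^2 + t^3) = (-14*d^2 - 5*d*t + t^2)/(30*d^2 - 11*d*t + t^2)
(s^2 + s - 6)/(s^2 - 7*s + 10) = (s + 3)/(s - 5)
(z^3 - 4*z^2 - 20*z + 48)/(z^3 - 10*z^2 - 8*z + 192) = (z - 2)/(z - 8)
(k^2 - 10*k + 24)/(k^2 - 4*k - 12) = (k - 4)/(k + 2)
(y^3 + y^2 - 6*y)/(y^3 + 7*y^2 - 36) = y/(y + 6)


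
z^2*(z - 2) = z^3 - 2*z^2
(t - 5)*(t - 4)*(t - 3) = t^3 - 12*t^2 + 47*t - 60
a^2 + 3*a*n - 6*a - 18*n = (a - 6)*(a + 3*n)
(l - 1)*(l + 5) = l^2 + 4*l - 5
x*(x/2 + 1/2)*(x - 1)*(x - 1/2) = x^4/2 - x^3/4 - x^2/2 + x/4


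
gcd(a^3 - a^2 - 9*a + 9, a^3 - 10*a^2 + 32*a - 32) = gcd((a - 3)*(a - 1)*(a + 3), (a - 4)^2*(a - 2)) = 1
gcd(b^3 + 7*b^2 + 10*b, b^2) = b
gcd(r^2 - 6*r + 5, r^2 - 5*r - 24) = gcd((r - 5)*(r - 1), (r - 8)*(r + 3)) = 1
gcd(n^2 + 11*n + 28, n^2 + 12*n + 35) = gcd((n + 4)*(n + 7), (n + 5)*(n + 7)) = n + 7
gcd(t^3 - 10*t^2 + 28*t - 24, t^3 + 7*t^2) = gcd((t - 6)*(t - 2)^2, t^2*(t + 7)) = 1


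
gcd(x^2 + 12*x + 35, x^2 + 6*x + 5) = x + 5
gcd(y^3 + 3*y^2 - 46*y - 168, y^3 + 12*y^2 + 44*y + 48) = y^2 + 10*y + 24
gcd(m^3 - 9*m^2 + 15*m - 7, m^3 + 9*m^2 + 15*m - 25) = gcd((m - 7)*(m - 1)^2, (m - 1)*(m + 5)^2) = m - 1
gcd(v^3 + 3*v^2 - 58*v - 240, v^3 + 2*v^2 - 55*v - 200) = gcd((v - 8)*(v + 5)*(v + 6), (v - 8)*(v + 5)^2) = v^2 - 3*v - 40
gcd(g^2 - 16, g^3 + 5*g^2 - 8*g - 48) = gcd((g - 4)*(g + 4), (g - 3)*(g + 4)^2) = g + 4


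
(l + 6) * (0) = 0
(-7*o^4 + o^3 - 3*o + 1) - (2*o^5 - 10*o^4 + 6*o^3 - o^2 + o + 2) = -2*o^5 + 3*o^4 - 5*o^3 + o^2 - 4*o - 1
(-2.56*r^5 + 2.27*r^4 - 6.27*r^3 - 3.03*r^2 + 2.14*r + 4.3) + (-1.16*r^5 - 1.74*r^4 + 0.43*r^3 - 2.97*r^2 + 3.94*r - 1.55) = -3.72*r^5 + 0.53*r^4 - 5.84*r^3 - 6.0*r^2 + 6.08*r + 2.75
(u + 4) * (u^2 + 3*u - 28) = u^3 + 7*u^2 - 16*u - 112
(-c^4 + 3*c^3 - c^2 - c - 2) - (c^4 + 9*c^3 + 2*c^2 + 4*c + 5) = -2*c^4 - 6*c^3 - 3*c^2 - 5*c - 7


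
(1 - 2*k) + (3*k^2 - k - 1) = 3*k^2 - 3*k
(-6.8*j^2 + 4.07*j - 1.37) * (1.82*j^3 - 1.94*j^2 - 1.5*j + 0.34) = -12.376*j^5 + 20.5994*j^4 - 0.189200000000001*j^3 - 5.7592*j^2 + 3.4388*j - 0.4658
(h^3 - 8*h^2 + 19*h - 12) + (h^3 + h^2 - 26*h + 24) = 2*h^3 - 7*h^2 - 7*h + 12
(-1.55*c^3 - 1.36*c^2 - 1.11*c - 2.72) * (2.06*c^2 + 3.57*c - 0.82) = -3.193*c^5 - 8.3351*c^4 - 5.8708*c^3 - 8.4507*c^2 - 8.8002*c + 2.2304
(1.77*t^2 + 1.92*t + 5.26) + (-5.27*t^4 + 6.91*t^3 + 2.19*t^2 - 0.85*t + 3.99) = -5.27*t^4 + 6.91*t^3 + 3.96*t^2 + 1.07*t + 9.25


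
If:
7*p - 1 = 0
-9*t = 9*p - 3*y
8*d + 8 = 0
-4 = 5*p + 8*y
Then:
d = -1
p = 1/7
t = -19/56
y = -33/56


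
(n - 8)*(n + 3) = n^2 - 5*n - 24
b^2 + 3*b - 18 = (b - 3)*(b + 6)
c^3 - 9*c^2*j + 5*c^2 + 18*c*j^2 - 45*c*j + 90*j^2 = (c + 5)*(c - 6*j)*(c - 3*j)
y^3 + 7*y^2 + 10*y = y*(y + 2)*(y + 5)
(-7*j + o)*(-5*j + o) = 35*j^2 - 12*j*o + o^2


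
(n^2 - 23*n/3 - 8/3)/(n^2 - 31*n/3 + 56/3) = (3*n + 1)/(3*n - 7)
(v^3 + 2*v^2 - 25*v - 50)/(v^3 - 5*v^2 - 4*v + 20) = (v + 5)/(v - 2)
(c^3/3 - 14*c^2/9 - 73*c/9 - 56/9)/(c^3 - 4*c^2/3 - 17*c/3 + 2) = (3*c^3 - 14*c^2 - 73*c - 56)/(3*(3*c^3 - 4*c^2 - 17*c + 6))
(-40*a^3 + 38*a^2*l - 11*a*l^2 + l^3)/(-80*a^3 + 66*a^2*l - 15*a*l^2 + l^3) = (4*a - l)/(8*a - l)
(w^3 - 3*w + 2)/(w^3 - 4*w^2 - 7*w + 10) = (w - 1)/(w - 5)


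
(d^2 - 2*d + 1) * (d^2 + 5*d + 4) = d^4 + 3*d^3 - 5*d^2 - 3*d + 4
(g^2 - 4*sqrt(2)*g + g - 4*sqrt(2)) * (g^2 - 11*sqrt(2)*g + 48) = g^4 - 15*sqrt(2)*g^3 + g^3 - 15*sqrt(2)*g^2 + 136*g^2 - 192*sqrt(2)*g + 136*g - 192*sqrt(2)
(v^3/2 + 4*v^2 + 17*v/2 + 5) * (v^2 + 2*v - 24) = v^5/2 + 5*v^4 + 9*v^3/2 - 74*v^2 - 194*v - 120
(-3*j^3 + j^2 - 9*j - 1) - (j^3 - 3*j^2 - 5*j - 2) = -4*j^3 + 4*j^2 - 4*j + 1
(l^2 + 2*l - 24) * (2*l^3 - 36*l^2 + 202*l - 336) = 2*l^5 - 32*l^4 + 82*l^3 + 932*l^2 - 5520*l + 8064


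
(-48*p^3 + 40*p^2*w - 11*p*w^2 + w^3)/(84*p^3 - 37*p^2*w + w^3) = (-4*p + w)/(7*p + w)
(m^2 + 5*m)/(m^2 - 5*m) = (m + 5)/(m - 5)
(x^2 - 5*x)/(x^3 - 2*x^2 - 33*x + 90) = x/(x^2 + 3*x - 18)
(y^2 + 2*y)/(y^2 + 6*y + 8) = y/(y + 4)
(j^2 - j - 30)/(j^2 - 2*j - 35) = (j - 6)/(j - 7)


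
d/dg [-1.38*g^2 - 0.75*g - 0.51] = -2.76*g - 0.75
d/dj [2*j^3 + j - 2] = 6*j^2 + 1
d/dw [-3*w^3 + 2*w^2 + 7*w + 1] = -9*w^2 + 4*w + 7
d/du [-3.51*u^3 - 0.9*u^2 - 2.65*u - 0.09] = -10.53*u^2 - 1.8*u - 2.65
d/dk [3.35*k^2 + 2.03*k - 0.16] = 6.7*k + 2.03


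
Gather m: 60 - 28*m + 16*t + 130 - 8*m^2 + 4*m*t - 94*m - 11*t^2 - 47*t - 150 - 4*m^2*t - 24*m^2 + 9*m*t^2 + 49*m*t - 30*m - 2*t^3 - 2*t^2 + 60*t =m^2*(-4*t - 32) + m*(9*t^2 + 53*t - 152) - 2*t^3 - 13*t^2 + 29*t + 40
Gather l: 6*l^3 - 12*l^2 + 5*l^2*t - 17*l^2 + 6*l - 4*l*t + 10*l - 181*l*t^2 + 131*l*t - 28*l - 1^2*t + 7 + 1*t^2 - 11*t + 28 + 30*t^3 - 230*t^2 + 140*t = 6*l^3 + l^2*(5*t - 29) + l*(-181*t^2 + 127*t - 12) + 30*t^3 - 229*t^2 + 128*t + 35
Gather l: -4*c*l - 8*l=l*(-4*c - 8)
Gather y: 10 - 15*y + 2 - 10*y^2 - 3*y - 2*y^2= -12*y^2 - 18*y + 12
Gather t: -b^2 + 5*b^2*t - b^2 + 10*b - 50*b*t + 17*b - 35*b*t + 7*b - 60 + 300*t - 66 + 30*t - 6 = -2*b^2 + 34*b + t*(5*b^2 - 85*b + 330) - 132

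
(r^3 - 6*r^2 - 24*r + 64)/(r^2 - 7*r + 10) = (r^2 - 4*r - 32)/(r - 5)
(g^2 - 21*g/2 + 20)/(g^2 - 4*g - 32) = (g - 5/2)/(g + 4)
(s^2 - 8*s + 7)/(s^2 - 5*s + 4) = (s - 7)/(s - 4)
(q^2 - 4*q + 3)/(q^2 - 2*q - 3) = (q - 1)/(q + 1)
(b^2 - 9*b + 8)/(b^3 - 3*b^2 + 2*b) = (b - 8)/(b*(b - 2))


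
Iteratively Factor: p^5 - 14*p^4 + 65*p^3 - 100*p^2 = (p)*(p^4 - 14*p^3 + 65*p^2 - 100*p) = p^2*(p^3 - 14*p^2 + 65*p - 100) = p^2*(p - 5)*(p^2 - 9*p + 20) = p^2*(p - 5)^2*(p - 4)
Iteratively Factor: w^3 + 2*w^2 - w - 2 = (w - 1)*(w^2 + 3*w + 2) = (w - 1)*(w + 1)*(w + 2)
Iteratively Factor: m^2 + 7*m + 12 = (m + 3)*(m + 4)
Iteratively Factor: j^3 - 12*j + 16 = (j - 2)*(j^2 + 2*j - 8) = (j - 2)*(j + 4)*(j - 2)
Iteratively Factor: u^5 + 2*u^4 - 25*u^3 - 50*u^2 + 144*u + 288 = (u + 2)*(u^4 - 25*u^2 + 144) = (u - 4)*(u + 2)*(u^3 + 4*u^2 - 9*u - 36) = (u - 4)*(u + 2)*(u + 4)*(u^2 - 9) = (u - 4)*(u - 3)*(u + 2)*(u + 4)*(u + 3)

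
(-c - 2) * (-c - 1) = c^2 + 3*c + 2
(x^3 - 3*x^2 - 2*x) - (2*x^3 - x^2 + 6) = -x^3 - 2*x^2 - 2*x - 6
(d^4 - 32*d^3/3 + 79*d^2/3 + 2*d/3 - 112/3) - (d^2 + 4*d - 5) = d^4 - 32*d^3/3 + 76*d^2/3 - 10*d/3 - 97/3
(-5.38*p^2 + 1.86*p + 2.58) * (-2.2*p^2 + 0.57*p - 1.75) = 11.836*p^4 - 7.1586*p^3 + 4.7992*p^2 - 1.7844*p - 4.515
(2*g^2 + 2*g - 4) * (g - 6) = 2*g^3 - 10*g^2 - 16*g + 24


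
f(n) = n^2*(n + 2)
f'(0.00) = 0.00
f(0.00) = 0.00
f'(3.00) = 39.00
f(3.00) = 45.00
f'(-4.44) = 41.38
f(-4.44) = -48.10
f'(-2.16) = 5.36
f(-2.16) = -0.75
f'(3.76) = 57.45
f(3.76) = 81.43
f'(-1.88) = 3.08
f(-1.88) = 0.42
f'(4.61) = 82.20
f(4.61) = 140.48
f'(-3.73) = 26.82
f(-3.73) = -24.07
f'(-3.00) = 15.00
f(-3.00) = -9.00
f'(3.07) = 40.55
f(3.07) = 47.78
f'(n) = n^2 + 2*n*(n + 2)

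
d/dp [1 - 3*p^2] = -6*p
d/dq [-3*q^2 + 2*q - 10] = 2 - 6*q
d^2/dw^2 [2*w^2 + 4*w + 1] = 4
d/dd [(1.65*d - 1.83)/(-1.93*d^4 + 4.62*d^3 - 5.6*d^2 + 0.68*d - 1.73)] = (9.5535*d^4 - 29.3736*d^3 + 34.6038*d^2 - 20.496*d - 1.6101)/(3.7249*d^8 - 17.8332*d^7 + 42.9604*d^6 - 54.3688*d^5 + 44.321*d^4 - 23.6012*d^3 + 19.8384*d^2 - 2.3528*d + 2.9929)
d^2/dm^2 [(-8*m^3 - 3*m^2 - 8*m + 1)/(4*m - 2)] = (-32*m^3 + 48*m^2 - 24*m - 15)/(8*m^3 - 12*m^2 + 6*m - 1)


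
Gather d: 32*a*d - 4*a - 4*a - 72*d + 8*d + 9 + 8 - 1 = -8*a + d*(32*a - 64) + 16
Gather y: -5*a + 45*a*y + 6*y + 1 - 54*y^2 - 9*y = -5*a - 54*y^2 + y*(45*a - 3) + 1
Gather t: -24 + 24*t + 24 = 24*t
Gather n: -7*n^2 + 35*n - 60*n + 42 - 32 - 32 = -7*n^2 - 25*n - 22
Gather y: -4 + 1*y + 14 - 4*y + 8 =18 - 3*y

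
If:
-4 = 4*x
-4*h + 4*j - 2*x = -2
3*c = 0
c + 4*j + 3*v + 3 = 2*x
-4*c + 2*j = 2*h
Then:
No Solution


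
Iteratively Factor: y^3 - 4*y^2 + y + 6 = (y - 3)*(y^2 - y - 2) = (y - 3)*(y + 1)*(y - 2)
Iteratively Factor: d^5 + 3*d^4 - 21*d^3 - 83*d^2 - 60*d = (d)*(d^4 + 3*d^3 - 21*d^2 - 83*d - 60) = d*(d - 5)*(d^3 + 8*d^2 + 19*d + 12) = d*(d - 5)*(d + 3)*(d^2 + 5*d + 4) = d*(d - 5)*(d + 3)*(d + 4)*(d + 1)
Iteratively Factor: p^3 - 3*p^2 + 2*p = (p)*(p^2 - 3*p + 2) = p*(p - 1)*(p - 2)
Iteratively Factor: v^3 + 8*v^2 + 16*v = (v)*(v^2 + 8*v + 16) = v*(v + 4)*(v + 4)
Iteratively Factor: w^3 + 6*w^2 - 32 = (w + 4)*(w^2 + 2*w - 8) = (w + 4)^2*(w - 2)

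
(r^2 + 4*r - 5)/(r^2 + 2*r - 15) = (r - 1)/(r - 3)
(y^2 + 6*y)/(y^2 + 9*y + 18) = y/(y + 3)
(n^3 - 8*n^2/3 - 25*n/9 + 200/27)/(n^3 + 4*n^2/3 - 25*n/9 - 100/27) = (3*n - 8)/(3*n + 4)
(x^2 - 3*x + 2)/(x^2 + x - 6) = (x - 1)/(x + 3)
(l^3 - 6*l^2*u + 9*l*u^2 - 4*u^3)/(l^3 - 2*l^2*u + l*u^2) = (l - 4*u)/l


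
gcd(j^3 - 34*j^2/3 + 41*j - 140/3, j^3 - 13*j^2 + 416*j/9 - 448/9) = j - 7/3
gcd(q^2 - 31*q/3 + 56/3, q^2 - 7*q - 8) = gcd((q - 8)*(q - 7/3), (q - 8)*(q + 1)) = q - 8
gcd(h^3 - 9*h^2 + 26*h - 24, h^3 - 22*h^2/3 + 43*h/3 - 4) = h^2 - 7*h + 12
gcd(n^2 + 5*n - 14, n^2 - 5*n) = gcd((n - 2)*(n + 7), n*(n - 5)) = 1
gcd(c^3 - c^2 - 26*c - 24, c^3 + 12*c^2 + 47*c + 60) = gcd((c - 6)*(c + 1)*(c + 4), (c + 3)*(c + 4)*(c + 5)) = c + 4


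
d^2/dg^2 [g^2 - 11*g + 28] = 2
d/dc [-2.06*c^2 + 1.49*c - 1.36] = 1.49 - 4.12*c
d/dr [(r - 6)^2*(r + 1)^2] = 2*(r - 6)*(r + 1)*(2*r - 5)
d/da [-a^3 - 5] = -3*a^2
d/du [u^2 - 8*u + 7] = 2*u - 8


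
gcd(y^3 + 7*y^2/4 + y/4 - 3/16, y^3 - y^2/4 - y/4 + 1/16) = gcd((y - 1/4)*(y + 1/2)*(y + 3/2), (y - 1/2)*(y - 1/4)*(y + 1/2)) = y^2 + y/4 - 1/8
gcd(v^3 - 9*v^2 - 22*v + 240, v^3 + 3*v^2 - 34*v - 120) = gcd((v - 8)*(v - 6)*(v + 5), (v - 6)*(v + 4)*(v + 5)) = v^2 - v - 30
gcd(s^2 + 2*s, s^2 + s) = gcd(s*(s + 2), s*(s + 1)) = s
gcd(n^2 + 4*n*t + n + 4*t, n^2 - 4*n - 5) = n + 1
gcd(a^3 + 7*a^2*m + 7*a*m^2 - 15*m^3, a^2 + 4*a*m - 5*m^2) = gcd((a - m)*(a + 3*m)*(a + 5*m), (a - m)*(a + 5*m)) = a^2 + 4*a*m - 5*m^2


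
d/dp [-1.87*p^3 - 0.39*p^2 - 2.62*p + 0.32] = -5.61*p^2 - 0.78*p - 2.62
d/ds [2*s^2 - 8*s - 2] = 4*s - 8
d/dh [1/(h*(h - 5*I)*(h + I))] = (-h*(h - 5*I) - h*(h + I) - (h - 5*I)*(h + I))/(h^2*(h - 5*I)^2*(h + I)^2)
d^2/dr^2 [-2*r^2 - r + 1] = -4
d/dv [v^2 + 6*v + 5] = 2*v + 6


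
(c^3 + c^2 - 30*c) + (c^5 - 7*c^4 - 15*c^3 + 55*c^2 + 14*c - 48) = c^5 - 7*c^4 - 14*c^3 + 56*c^2 - 16*c - 48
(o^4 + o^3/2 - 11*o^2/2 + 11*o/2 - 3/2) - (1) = o^4 + o^3/2 - 11*o^2/2 + 11*o/2 - 5/2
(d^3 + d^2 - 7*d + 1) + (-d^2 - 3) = d^3 - 7*d - 2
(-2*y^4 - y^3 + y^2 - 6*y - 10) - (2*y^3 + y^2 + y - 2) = -2*y^4 - 3*y^3 - 7*y - 8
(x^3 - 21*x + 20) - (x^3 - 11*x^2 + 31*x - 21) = 11*x^2 - 52*x + 41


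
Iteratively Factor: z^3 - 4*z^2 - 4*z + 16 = (z - 2)*(z^2 - 2*z - 8) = (z - 2)*(z + 2)*(z - 4)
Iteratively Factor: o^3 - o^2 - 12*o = (o + 3)*(o^2 - 4*o) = o*(o + 3)*(o - 4)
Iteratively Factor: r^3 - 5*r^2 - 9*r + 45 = (r - 3)*(r^2 - 2*r - 15) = (r - 5)*(r - 3)*(r + 3)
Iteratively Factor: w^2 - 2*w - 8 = (w - 4)*(w + 2)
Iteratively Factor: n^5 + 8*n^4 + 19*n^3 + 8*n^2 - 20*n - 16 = (n + 2)*(n^4 + 6*n^3 + 7*n^2 - 6*n - 8) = (n + 2)^2*(n^3 + 4*n^2 - n - 4) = (n + 1)*(n + 2)^2*(n^2 + 3*n - 4) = (n + 1)*(n + 2)^2*(n + 4)*(n - 1)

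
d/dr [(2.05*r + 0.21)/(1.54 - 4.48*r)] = (18.358144*r - 6.310612)/(4.48*r - 1.54)^3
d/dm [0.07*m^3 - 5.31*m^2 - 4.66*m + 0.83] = 0.21*m^2 - 10.62*m - 4.66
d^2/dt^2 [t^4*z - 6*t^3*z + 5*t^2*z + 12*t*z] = 2*z*(6*t^2 - 18*t + 5)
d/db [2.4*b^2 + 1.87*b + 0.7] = 4.8*b + 1.87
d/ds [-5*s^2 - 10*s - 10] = -10*s - 10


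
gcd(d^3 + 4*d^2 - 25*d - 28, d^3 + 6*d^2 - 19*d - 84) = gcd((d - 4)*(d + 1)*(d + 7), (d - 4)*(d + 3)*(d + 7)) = d^2 + 3*d - 28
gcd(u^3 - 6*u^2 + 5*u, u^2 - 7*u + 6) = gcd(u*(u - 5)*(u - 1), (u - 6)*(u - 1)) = u - 1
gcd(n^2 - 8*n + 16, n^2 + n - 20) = n - 4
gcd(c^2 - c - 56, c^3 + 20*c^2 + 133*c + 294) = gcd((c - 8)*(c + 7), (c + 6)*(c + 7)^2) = c + 7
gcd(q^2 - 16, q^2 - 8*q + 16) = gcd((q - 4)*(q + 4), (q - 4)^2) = q - 4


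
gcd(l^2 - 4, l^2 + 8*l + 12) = l + 2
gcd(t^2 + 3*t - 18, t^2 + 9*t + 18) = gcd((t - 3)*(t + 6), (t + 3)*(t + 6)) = t + 6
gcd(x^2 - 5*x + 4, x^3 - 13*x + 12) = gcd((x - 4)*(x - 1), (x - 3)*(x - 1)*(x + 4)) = x - 1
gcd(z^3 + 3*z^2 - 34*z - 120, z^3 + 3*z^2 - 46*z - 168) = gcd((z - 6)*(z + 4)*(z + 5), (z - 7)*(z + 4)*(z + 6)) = z + 4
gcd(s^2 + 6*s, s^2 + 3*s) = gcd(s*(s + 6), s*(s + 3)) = s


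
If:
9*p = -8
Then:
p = -8/9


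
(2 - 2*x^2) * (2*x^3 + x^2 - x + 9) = -4*x^5 - 2*x^4 + 6*x^3 - 16*x^2 - 2*x + 18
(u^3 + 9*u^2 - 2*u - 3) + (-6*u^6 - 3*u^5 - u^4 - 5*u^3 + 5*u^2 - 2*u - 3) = -6*u^6 - 3*u^5 - u^4 - 4*u^3 + 14*u^2 - 4*u - 6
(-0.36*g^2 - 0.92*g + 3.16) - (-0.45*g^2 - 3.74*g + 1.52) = 0.09*g^2 + 2.82*g + 1.64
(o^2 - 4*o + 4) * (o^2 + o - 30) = o^4 - 3*o^3 - 30*o^2 + 124*o - 120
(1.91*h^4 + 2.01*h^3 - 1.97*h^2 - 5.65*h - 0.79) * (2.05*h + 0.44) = 3.9155*h^5 + 4.9609*h^4 - 3.1541*h^3 - 12.4493*h^2 - 4.1055*h - 0.3476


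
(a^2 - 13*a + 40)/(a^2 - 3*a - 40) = (a - 5)/(a + 5)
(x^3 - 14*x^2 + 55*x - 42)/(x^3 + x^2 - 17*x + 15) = (x^2 - 13*x + 42)/(x^2 + 2*x - 15)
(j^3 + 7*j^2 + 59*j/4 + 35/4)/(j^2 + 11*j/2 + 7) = (2*j^2 + 7*j + 5)/(2*(j + 2))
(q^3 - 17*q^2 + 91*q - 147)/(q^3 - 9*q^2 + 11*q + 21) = (q - 7)/(q + 1)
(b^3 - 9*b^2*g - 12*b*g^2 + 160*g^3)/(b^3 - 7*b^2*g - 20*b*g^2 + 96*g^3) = (b - 5*g)/(b - 3*g)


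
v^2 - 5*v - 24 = (v - 8)*(v + 3)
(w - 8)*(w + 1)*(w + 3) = w^3 - 4*w^2 - 29*w - 24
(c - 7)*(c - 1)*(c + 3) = c^3 - 5*c^2 - 17*c + 21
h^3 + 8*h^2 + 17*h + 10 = (h + 1)*(h + 2)*(h + 5)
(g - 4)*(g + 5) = g^2 + g - 20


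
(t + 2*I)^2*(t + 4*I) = t^3 + 8*I*t^2 - 20*t - 16*I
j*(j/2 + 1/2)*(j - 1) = j^3/2 - j/2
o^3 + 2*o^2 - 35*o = o*(o - 5)*(o + 7)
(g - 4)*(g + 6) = g^2 + 2*g - 24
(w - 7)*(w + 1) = w^2 - 6*w - 7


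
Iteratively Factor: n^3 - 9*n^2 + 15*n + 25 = (n - 5)*(n^2 - 4*n - 5) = (n - 5)*(n + 1)*(n - 5)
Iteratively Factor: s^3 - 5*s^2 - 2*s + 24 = (s - 3)*(s^2 - 2*s - 8) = (s - 3)*(s + 2)*(s - 4)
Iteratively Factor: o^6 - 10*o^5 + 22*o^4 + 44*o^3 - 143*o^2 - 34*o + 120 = (o - 3)*(o^5 - 7*o^4 + o^3 + 47*o^2 - 2*o - 40) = (o - 4)*(o - 3)*(o^4 - 3*o^3 - 11*o^2 + 3*o + 10) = (o - 5)*(o - 4)*(o - 3)*(o^3 + 2*o^2 - o - 2) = (o - 5)*(o - 4)*(o - 3)*(o - 1)*(o^2 + 3*o + 2) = (o - 5)*(o - 4)*(o - 3)*(o - 1)*(o + 2)*(o + 1)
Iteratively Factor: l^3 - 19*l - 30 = (l + 3)*(l^2 - 3*l - 10) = (l + 2)*(l + 3)*(l - 5)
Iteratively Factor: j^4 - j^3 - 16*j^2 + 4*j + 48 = (j - 4)*(j^3 + 3*j^2 - 4*j - 12) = (j - 4)*(j - 2)*(j^2 + 5*j + 6) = (j - 4)*(j - 2)*(j + 3)*(j + 2)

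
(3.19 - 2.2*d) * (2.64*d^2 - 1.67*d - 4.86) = -5.808*d^3 + 12.0956*d^2 + 5.3647*d - 15.5034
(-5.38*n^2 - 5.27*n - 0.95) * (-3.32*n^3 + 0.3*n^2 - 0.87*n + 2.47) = 17.8616*n^5 + 15.8824*n^4 + 6.2536*n^3 - 8.9887*n^2 - 12.1904*n - 2.3465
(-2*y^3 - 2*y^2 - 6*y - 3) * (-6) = 12*y^3 + 12*y^2 + 36*y + 18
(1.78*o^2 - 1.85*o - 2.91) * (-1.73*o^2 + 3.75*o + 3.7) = -3.0794*o^4 + 9.8755*o^3 + 4.6828*o^2 - 17.7575*o - 10.767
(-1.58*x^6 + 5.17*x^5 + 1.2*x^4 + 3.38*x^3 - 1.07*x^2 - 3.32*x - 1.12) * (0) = 0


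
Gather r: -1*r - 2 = -r - 2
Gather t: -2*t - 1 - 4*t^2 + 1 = -4*t^2 - 2*t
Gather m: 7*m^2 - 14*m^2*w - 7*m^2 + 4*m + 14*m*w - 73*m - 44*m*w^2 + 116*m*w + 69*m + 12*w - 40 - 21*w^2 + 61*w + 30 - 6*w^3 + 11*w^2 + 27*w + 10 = -14*m^2*w + m*(-44*w^2 + 130*w) - 6*w^3 - 10*w^2 + 100*w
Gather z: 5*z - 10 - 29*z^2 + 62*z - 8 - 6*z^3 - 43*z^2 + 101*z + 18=-6*z^3 - 72*z^2 + 168*z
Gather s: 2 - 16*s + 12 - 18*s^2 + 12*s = -18*s^2 - 4*s + 14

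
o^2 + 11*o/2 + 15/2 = (o + 5/2)*(o + 3)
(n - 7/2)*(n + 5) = n^2 + 3*n/2 - 35/2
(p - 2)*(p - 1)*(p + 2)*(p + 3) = p^4 + 2*p^3 - 7*p^2 - 8*p + 12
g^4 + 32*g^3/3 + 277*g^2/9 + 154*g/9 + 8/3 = (g + 1/3)^2*(g + 4)*(g + 6)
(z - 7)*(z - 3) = z^2 - 10*z + 21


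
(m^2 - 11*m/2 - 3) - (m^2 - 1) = -11*m/2 - 2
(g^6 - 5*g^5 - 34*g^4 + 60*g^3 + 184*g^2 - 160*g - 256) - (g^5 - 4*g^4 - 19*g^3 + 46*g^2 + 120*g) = g^6 - 6*g^5 - 30*g^4 + 79*g^3 + 138*g^2 - 280*g - 256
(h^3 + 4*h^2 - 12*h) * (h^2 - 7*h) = h^5 - 3*h^4 - 40*h^3 + 84*h^2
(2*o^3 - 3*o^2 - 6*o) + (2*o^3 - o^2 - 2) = 4*o^3 - 4*o^2 - 6*o - 2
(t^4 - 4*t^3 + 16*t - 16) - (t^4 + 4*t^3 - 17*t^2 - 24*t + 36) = -8*t^3 + 17*t^2 + 40*t - 52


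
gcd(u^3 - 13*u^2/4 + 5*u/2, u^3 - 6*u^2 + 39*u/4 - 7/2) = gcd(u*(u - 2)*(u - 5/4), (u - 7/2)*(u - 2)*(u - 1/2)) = u - 2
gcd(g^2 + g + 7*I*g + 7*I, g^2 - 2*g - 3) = g + 1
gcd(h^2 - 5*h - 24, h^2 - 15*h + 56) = h - 8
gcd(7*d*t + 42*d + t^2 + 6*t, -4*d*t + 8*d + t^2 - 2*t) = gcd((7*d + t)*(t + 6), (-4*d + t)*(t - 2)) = 1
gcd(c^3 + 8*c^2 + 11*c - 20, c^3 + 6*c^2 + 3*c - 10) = c^2 + 4*c - 5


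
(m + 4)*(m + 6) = m^2 + 10*m + 24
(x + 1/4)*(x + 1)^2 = x^3 + 9*x^2/4 + 3*x/2 + 1/4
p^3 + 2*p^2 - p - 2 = (p - 1)*(p + 1)*(p + 2)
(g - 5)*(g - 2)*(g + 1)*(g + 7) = g^4 + g^3 - 39*g^2 + 31*g + 70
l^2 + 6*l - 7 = (l - 1)*(l + 7)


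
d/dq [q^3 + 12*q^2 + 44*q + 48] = 3*q^2 + 24*q + 44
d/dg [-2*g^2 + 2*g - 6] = 2 - 4*g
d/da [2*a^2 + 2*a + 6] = 4*a + 2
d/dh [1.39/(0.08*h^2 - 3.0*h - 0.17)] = (4.17 - 0.2224*h)/(-0.08*h^2 + 3.0*h + 0.17)^2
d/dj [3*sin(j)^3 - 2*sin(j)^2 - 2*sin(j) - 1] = (9*sin(j)^2 - 4*sin(j) - 2)*cos(j)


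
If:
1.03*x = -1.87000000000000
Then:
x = -1.82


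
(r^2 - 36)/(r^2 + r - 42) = (r + 6)/(r + 7)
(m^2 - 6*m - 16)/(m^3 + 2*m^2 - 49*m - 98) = (m - 8)/(m^2 - 49)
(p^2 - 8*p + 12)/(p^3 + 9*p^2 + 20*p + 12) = (p^2 - 8*p + 12)/(p^3 + 9*p^2 + 20*p + 12)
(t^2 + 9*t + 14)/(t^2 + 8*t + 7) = (t + 2)/(t + 1)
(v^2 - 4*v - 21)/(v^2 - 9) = (v - 7)/(v - 3)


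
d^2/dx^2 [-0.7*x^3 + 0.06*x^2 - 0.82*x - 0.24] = 0.12 - 4.2*x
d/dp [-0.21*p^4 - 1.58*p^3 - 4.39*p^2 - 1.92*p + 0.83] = -0.84*p^3 - 4.74*p^2 - 8.78*p - 1.92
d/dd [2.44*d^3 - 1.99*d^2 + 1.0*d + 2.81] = 7.32*d^2 - 3.98*d + 1.0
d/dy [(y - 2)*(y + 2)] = 2*y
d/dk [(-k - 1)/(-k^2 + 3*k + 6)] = (k^2 - 3*k - (k + 1)*(2*k - 3) - 6)/(-k^2 + 3*k + 6)^2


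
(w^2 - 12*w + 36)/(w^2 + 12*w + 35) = (w^2 - 12*w + 36)/(w^2 + 12*w + 35)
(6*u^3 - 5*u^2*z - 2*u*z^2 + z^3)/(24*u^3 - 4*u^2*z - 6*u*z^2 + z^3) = (3*u^2 - 4*u*z + z^2)/(12*u^2 - 8*u*z + z^2)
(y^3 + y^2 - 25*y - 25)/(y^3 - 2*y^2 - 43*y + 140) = (y^2 + 6*y + 5)/(y^2 + 3*y - 28)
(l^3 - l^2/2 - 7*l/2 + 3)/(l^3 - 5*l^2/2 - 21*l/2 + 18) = (l^2 + l - 2)/(l^2 - l - 12)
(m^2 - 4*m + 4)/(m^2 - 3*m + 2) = (m - 2)/(m - 1)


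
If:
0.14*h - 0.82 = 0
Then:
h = 5.86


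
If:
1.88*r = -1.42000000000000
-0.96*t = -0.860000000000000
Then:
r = -0.76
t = 0.90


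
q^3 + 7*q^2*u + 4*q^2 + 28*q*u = q*(q + 4)*(q + 7*u)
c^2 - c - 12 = (c - 4)*(c + 3)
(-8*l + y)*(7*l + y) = -56*l^2 - l*y + y^2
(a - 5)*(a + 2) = a^2 - 3*a - 10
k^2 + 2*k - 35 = (k - 5)*(k + 7)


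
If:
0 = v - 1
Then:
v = 1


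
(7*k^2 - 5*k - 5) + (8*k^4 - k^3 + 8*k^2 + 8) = 8*k^4 - k^3 + 15*k^2 - 5*k + 3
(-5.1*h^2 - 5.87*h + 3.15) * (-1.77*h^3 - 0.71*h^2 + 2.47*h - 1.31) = 9.027*h^5 + 14.0109*h^4 - 14.0048*h^3 - 10.0544*h^2 + 15.4702*h - 4.1265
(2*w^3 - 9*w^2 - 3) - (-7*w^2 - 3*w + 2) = 2*w^3 - 2*w^2 + 3*w - 5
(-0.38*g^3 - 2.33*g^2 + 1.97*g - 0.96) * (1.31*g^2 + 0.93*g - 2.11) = -0.4978*g^5 - 3.4057*g^4 + 1.2156*g^3 + 5.4908*g^2 - 5.0495*g + 2.0256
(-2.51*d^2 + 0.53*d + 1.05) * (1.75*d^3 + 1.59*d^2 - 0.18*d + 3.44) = -4.3925*d^5 - 3.0634*d^4 + 3.132*d^3 - 7.0603*d^2 + 1.6342*d + 3.612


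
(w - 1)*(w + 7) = w^2 + 6*w - 7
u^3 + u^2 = u^2*(u + 1)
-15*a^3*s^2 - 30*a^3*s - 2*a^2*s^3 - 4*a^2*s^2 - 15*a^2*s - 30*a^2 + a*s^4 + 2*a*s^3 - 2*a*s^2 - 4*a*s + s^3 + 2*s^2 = (-5*a + s)*(3*a + s)*(s + 2)*(a*s + 1)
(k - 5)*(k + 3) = k^2 - 2*k - 15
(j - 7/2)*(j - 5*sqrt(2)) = j^2 - 5*sqrt(2)*j - 7*j/2 + 35*sqrt(2)/2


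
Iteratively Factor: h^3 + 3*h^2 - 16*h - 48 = (h + 4)*(h^2 - h - 12) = (h - 4)*(h + 4)*(h + 3)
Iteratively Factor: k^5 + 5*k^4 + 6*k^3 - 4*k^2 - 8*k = (k + 2)*(k^4 + 3*k^3 - 4*k) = k*(k + 2)*(k^3 + 3*k^2 - 4) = k*(k + 2)^2*(k^2 + k - 2) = k*(k + 2)^3*(k - 1)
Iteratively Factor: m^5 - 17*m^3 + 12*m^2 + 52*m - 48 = (m - 1)*(m^4 + m^3 - 16*m^2 - 4*m + 48) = (m - 1)*(m + 2)*(m^3 - m^2 - 14*m + 24) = (m - 2)*(m - 1)*(m + 2)*(m^2 + m - 12) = (m - 3)*(m - 2)*(m - 1)*(m + 2)*(m + 4)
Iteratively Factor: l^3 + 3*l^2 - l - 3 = (l + 1)*(l^2 + 2*l - 3) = (l - 1)*(l + 1)*(l + 3)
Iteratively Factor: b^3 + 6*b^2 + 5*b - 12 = (b + 4)*(b^2 + 2*b - 3) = (b + 3)*(b + 4)*(b - 1)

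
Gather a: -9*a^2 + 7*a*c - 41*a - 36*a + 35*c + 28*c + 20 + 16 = -9*a^2 + a*(7*c - 77) + 63*c + 36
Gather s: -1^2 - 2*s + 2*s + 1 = 0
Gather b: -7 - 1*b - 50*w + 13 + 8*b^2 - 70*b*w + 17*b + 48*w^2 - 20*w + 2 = 8*b^2 + b*(16 - 70*w) + 48*w^2 - 70*w + 8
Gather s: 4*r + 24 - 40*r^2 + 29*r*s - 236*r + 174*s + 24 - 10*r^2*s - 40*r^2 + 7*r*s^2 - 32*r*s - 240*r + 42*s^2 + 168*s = -80*r^2 - 472*r + s^2*(7*r + 42) + s*(-10*r^2 - 3*r + 342) + 48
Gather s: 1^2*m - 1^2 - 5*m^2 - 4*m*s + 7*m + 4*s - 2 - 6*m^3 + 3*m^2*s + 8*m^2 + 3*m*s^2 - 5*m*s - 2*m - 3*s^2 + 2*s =-6*m^3 + 3*m^2 + 6*m + s^2*(3*m - 3) + s*(3*m^2 - 9*m + 6) - 3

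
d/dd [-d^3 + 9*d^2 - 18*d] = -3*d^2 + 18*d - 18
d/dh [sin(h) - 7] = cos(h)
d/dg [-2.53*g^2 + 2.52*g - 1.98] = 2.52 - 5.06*g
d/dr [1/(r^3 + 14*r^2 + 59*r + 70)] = (-3*r^2 - 28*r - 59)/(r^3 + 14*r^2 + 59*r + 70)^2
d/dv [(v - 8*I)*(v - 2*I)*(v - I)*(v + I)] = 4*v^3 - 30*I*v^2 - 30*v - 10*I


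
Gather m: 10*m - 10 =10*m - 10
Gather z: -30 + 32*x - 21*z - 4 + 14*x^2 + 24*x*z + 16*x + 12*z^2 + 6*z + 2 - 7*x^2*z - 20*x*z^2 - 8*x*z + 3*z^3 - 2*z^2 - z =14*x^2 + 48*x + 3*z^3 + z^2*(10 - 20*x) + z*(-7*x^2 + 16*x - 16) - 32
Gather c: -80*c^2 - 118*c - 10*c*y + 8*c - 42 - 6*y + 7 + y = -80*c^2 + c*(-10*y - 110) - 5*y - 35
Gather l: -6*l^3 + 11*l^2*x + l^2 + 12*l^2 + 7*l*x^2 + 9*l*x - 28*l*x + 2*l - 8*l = -6*l^3 + l^2*(11*x + 13) + l*(7*x^2 - 19*x - 6)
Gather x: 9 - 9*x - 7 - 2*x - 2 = -11*x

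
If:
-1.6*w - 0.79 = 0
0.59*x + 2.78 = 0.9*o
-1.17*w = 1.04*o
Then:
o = 0.56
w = -0.49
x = -3.86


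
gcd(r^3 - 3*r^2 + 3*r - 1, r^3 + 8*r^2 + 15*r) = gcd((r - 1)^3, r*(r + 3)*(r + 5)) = 1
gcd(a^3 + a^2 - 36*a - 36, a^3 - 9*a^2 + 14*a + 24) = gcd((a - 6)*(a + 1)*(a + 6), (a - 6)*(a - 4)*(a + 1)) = a^2 - 5*a - 6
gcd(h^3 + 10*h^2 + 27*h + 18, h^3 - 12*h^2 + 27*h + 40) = h + 1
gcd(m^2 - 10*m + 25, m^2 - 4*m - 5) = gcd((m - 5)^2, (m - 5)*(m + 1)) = m - 5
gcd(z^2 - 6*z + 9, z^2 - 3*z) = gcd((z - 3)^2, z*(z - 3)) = z - 3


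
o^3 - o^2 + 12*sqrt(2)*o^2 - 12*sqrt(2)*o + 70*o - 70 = (o - 1)*(o + 5*sqrt(2))*(o + 7*sqrt(2))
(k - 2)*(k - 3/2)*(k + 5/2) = k^3 - k^2 - 23*k/4 + 15/2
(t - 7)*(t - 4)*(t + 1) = t^3 - 10*t^2 + 17*t + 28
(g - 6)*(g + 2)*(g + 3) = g^3 - g^2 - 24*g - 36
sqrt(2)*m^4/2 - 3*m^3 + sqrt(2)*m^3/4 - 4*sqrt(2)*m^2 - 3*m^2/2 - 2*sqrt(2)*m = m*(m + 1/2)*(m - 4*sqrt(2))*(sqrt(2)*m/2 + 1)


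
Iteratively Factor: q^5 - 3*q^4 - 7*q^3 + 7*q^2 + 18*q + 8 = (q + 1)*(q^4 - 4*q^3 - 3*q^2 + 10*q + 8) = (q - 2)*(q + 1)*(q^3 - 2*q^2 - 7*q - 4) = (q - 4)*(q - 2)*(q + 1)*(q^2 + 2*q + 1) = (q - 4)*(q - 2)*(q + 1)^2*(q + 1)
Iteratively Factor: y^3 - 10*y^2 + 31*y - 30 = (y - 3)*(y^2 - 7*y + 10) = (y - 5)*(y - 3)*(y - 2)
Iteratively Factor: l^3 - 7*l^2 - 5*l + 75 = (l - 5)*(l^2 - 2*l - 15) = (l - 5)^2*(l + 3)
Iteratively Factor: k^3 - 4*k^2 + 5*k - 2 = (k - 2)*(k^2 - 2*k + 1) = (k - 2)*(k - 1)*(k - 1)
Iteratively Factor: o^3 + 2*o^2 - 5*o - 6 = (o - 2)*(o^2 + 4*o + 3) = (o - 2)*(o + 3)*(o + 1)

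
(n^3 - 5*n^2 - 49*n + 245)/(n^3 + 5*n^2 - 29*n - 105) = (n - 7)/(n + 3)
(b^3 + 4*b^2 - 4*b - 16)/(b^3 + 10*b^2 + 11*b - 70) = (b^2 + 6*b + 8)/(b^2 + 12*b + 35)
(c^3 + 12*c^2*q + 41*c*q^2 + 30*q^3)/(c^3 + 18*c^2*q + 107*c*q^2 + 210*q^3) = (c + q)/(c + 7*q)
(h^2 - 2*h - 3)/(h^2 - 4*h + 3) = (h + 1)/(h - 1)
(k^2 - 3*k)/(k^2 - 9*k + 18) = k/(k - 6)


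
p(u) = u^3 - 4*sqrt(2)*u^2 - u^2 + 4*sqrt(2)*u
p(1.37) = -2.17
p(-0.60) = -6.01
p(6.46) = 28.33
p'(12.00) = 277.89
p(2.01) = -7.40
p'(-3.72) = 96.70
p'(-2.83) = 67.36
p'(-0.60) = 14.73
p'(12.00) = 277.89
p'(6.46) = 44.85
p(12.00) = 837.30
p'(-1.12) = 24.33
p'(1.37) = -6.95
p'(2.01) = -8.98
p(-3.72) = -164.64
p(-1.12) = -16.09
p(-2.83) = -91.99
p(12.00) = 837.30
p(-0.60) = -6.01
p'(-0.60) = 14.73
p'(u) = 3*u^2 - 8*sqrt(2)*u - 2*u + 4*sqrt(2)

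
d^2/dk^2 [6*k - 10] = 0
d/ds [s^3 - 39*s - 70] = 3*s^2 - 39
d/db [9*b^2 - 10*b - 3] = 18*b - 10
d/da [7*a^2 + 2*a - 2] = 14*a + 2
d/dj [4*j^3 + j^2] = 2*j*(6*j + 1)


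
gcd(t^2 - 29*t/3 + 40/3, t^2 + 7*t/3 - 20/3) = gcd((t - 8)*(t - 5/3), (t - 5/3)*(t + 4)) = t - 5/3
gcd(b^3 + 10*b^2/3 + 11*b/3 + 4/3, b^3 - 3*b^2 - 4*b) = b + 1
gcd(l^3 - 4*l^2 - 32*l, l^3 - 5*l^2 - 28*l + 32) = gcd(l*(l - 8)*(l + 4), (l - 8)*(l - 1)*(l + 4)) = l^2 - 4*l - 32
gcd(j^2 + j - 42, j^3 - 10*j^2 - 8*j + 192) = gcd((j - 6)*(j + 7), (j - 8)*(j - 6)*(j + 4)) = j - 6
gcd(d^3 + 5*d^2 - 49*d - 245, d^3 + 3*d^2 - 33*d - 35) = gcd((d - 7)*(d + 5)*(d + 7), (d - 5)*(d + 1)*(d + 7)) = d + 7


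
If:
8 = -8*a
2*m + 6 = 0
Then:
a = -1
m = -3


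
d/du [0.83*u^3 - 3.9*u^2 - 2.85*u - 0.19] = 2.49*u^2 - 7.8*u - 2.85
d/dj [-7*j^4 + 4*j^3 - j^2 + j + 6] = -28*j^3 + 12*j^2 - 2*j + 1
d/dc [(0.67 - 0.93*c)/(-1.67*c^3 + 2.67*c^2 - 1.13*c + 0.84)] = (-3.1062*c^3 + 5.8398*c^2 - 3.5778*c - 0.0241)/(2.7889*c^6 - 8.9178*c^5 + 10.9031*c^4 - 8.8398*c^3 + 5.7625*c^2 - 1.8984*c + 0.7056)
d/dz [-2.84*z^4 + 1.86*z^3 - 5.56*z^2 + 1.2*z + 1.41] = -11.36*z^3 + 5.58*z^2 - 11.12*z + 1.2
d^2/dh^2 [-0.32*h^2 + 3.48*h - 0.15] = -0.640000000000000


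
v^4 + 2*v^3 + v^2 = v^2*(v + 1)^2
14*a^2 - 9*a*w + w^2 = (-7*a + w)*(-2*a + w)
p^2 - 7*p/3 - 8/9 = (p - 8/3)*(p + 1/3)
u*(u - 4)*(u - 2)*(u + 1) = u^4 - 5*u^3 + 2*u^2 + 8*u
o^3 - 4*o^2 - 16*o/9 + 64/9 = (o - 4)*(o - 4/3)*(o + 4/3)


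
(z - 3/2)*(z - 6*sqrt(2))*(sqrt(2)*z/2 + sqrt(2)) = sqrt(2)*z^3/2 - 6*z^2 + sqrt(2)*z^2/4 - 3*z - 3*sqrt(2)*z/2 + 18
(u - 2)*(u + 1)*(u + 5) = u^3 + 4*u^2 - 7*u - 10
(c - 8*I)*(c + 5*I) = c^2 - 3*I*c + 40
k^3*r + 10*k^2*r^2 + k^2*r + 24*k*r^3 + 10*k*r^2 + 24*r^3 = (k + 4*r)*(k + 6*r)*(k*r + r)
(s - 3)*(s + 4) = s^2 + s - 12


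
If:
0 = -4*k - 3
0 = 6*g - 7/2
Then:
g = 7/12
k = -3/4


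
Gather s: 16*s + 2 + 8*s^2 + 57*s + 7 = 8*s^2 + 73*s + 9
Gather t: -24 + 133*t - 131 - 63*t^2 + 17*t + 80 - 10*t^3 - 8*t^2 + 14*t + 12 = -10*t^3 - 71*t^2 + 164*t - 63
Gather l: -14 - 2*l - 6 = -2*l - 20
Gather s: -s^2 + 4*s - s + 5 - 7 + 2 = -s^2 + 3*s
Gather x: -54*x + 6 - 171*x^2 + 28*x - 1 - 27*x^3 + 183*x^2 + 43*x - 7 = -27*x^3 + 12*x^2 + 17*x - 2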